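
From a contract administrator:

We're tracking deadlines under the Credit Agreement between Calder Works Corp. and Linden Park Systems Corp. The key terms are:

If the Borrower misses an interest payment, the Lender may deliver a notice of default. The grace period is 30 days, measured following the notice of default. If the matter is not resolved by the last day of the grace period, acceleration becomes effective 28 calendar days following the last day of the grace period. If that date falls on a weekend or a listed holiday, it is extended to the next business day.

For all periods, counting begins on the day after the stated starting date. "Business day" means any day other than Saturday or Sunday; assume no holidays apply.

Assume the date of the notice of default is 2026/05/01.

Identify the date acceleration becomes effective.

2026/06/29

The last day of the grace period: 2026/05/01 + 30 days = 2026/05/31.
The date acceleration becomes effective: 2026/05/31 + 28 days = 2026/06/28. That falls on a Sunday, so it rolls to the next business day, Monday, 2026/06/29.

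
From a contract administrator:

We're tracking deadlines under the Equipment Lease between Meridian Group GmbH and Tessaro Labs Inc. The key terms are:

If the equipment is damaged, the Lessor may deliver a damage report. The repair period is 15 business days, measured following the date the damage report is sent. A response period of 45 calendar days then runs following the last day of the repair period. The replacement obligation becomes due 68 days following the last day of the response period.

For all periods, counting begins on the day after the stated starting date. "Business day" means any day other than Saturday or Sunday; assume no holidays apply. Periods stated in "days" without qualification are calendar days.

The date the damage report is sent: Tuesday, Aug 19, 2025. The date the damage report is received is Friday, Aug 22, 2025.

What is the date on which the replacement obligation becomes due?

Dec 31, 2025

From Tuesday, Aug 19, 2025, 15 business days (Aug 20, Aug 21, Aug 22, Aug 25, …, Sep 5, Sep 8, Sep 9, skipping weekends) brings us to Tuesday, Sep 9, 2025, which is the last day of the repair period.
Adding 45 calendar days to Sep 9, 2025 gives Oct 24, 2025, which is the last day of the response period.
Adding 68 calendar days to Oct 24, 2025 gives Dec 31, 2025, which is the date on which the replacement obligation becomes due.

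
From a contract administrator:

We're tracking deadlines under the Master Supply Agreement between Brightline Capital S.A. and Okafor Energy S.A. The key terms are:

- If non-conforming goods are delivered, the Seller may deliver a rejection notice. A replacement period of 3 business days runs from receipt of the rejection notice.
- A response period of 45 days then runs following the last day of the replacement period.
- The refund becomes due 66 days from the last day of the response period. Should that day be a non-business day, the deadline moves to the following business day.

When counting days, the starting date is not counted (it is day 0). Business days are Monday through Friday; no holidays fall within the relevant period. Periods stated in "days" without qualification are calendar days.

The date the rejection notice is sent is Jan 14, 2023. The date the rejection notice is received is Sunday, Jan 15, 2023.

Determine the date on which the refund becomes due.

From Sunday, Jan 15, 2023, 3 business days (Jan 16, Jan 17, Jan 18, skipping weekends) brings us to Wednesday, Jan 18, 2023, which is the last day of the replacement period.
The last day of the response period: Jan 18, 2023 + 45 days = Mar 4, 2023.
The date on which the refund becomes due: 66 calendar days after Mar 4, 2023 is May 9, 2023. May 9, 2023 is a Tuesday, so no roll-forward applies.

May 9, 2023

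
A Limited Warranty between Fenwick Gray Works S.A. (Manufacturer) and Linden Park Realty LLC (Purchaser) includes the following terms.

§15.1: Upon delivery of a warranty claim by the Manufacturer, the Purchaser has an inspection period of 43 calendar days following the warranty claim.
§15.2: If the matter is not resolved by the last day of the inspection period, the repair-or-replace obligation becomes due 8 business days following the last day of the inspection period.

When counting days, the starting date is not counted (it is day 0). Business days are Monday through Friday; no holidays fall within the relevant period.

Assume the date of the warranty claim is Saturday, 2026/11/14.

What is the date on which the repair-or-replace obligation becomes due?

Adding 43 calendar days to 2026/11/14 gives 2026/12/27, which is the last day of the inspection period.
From Sunday, 2026/12/27, 8 business days (Dec 28, Dec 29, Dec 30, Dec 31, Jan 1, Jan 4, Jan 5, Jan 6, skipping weekends) brings us to Wednesday, 2027/01/06, which is the date on which the repair-or-replace obligation becomes due.

2027/01/06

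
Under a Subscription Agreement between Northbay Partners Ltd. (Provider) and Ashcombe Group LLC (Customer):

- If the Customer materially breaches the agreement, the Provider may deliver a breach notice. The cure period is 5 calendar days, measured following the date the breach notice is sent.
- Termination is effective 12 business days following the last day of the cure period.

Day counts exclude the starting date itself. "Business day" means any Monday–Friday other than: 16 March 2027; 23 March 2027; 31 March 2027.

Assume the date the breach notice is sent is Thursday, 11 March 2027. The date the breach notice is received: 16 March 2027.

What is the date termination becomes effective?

The last day of the cure period: 11 March 2027 + 5 days = 16 March 2027.
From Tuesday, 16 March 2027, 12 business days (Mar 17, Mar 18, Mar 19, Mar 22, …, Apr 1, Apr 2, Apr 5, skipping weekends and the listed holidays on Mar 23, Mar 31) brings us to Monday, 5 April 2027, which is the date termination becomes effective.

5 April 2027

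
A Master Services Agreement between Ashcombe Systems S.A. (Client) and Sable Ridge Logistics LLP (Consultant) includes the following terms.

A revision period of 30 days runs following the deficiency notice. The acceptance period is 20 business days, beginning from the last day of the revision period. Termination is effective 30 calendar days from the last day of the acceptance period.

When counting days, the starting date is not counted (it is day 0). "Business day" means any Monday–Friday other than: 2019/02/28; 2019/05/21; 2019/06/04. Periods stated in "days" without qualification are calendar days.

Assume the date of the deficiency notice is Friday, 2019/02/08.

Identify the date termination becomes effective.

2019/05/05

The last day of the revision period: 30 calendar days after 2019/02/08 is 2019/03/10.
The last day of the acceptance period: counting 20 business days from Sunday, 2019/03/10 (Mar 11, Mar 12, Mar 13, Mar 14, …, Apr 3, Apr 4, Apr 5, skipping weekends) reaches Friday, 2019/04/05.
The date termination becomes effective: 2019/04/05 + 30 days = 2019/05/05.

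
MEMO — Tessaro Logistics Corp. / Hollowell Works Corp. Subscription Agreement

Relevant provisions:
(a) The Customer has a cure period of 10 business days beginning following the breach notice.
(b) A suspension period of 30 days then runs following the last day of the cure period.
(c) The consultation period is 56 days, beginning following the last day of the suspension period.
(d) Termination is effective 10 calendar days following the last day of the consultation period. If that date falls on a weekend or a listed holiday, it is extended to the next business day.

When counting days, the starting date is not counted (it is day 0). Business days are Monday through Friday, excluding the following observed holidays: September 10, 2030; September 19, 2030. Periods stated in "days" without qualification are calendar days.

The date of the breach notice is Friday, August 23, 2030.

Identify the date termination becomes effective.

December 11, 2030

The last day of the cure period: counting 10 business days from Friday, August 23, 2030 (Aug 26, Aug 27, Aug 28, Aug 29, Aug 30, Sep 2, Sep 3, Sep 4, Sep 5, Sep 6, skipping weekends) reaches Friday, September 6, 2030.
The last day of the suspension period: September 6, 2030 + 30 days = October 6, 2030.
The last day of the consultation period: 56 calendar days after October 6, 2030 is December 1, 2030.
The date termination becomes effective: December 1, 2030 + 10 days = December 11, 2030. December 11, 2030 is a Wednesday and is not a listed holiday, so no roll-forward applies.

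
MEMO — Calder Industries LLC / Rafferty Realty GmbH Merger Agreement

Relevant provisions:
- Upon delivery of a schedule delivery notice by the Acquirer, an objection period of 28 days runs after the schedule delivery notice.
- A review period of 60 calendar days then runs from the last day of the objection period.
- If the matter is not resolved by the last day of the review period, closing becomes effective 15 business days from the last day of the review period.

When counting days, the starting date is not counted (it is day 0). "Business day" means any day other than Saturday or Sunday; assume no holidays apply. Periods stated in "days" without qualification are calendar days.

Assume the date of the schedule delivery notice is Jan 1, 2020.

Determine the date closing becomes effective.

Apr 17, 2020

The last day of the objection period: Jan 1, 2020 + 28 days = Jan 29, 2020.
The last day of the review period: Jan 29, 2020 + 60 days = Mar 29, 2020.
The date closing becomes effective: counting 15 business days from Sunday, Mar 29, 2020 (Mar 30, Mar 31, Apr 1, Apr 2, …, Apr 15, Apr 16, Apr 17, skipping weekends) reaches Friday, Apr 17, 2020.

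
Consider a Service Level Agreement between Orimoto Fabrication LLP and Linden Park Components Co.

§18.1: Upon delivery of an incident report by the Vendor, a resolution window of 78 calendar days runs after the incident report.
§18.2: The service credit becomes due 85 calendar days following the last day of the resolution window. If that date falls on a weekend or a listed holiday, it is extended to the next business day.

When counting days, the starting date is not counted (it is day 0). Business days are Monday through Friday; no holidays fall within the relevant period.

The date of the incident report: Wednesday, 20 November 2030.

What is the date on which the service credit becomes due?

The last day of the resolution window: 78 calendar days after 20 November 2030 is 6 February 2031.
The date on which the service credit becomes due: 6 February 2031 + 85 days = 2 May 2031. 2 May 2031 is a Friday, so no roll-forward applies.

2 May 2031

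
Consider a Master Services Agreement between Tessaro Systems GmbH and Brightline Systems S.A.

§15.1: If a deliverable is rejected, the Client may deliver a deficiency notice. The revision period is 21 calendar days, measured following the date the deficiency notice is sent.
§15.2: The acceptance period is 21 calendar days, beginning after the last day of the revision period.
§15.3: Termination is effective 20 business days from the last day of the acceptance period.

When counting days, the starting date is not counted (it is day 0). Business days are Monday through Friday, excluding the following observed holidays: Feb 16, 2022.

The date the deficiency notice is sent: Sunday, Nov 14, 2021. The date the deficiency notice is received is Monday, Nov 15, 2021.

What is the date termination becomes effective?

The last day of the revision period: Nov 14, 2021 + 21 days = Dec 5, 2021.
Adding 21 calendar days to Dec 5, 2021 gives Dec 26, 2021, which is the last day of the acceptance period.
The date termination becomes effective: counting 20 business days from Sunday, Dec 26, 2021 (Dec 27, Dec 28, Dec 29, Dec 30, …, Jan 19, Jan 20, Jan 21, skipping weekends) reaches Friday, Jan 21, 2022.

Jan 21, 2022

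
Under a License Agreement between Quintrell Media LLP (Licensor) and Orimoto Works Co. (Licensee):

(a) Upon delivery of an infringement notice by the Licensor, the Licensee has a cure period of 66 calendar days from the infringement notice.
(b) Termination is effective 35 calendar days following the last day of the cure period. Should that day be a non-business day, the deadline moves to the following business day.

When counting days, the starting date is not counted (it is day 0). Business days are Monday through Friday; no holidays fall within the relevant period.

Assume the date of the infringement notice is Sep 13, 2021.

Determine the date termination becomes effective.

Dec 23, 2021

Adding 66 calendar days to Sep 13, 2021 gives Nov 18, 2021, which is the last day of the cure period.
The date termination becomes effective: Nov 18, 2021 + 35 days = Dec 23, 2021. Dec 23, 2021 is a Thursday, so no roll-forward applies.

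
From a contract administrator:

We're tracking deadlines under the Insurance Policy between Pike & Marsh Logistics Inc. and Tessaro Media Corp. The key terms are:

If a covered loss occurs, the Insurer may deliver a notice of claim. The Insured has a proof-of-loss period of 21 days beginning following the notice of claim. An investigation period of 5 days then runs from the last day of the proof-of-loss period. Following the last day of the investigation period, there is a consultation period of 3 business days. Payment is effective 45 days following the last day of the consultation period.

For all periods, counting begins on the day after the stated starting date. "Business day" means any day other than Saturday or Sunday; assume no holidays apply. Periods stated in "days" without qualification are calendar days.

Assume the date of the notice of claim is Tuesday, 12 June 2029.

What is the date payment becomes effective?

The last day of the proof-of-loss period: 12 June 2029 + 21 days = 3 July 2029.
The last day of the investigation period: 3 July 2029 + 5 days = 8 July 2029.
From Sunday, 8 July 2029, 3 business days (Jul 9, Jul 10, Jul 11, skipping weekends) brings us to Wednesday, 11 July 2029, which is the last day of the consultation period.
The date payment becomes effective: 45 calendar days after 11 July 2029 is 25 August 2029.

25 August 2029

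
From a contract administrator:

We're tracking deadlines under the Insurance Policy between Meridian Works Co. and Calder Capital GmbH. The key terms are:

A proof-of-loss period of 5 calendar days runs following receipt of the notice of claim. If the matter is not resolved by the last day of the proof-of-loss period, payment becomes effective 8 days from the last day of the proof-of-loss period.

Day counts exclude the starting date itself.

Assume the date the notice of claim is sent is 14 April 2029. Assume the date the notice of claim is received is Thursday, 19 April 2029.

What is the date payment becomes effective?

2 May 2029

Adding 5 calendar days to 19 April 2029 gives 24 April 2029, which is the last day of the proof-of-loss period.
The date payment becomes effective: 24 April 2029 + 8 days = 2 May 2029.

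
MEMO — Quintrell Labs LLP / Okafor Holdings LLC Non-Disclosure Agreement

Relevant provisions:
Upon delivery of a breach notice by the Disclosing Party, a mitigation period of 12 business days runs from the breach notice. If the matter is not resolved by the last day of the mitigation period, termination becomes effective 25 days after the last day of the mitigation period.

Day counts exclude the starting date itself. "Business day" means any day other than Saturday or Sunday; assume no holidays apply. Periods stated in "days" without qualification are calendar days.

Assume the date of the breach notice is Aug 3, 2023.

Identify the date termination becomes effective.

From Thursday, Aug 3, 2023, 12 business days (Aug 4, Aug 7, Aug 8, Aug 9, …, Aug 17, Aug 18, Aug 21, skipping weekends) brings us to Monday, Aug 21, 2023, which is the last day of the mitigation period.
The date termination becomes effective: 25 calendar days after Aug 21, 2023 is Sep 15, 2023.

Sep 15, 2023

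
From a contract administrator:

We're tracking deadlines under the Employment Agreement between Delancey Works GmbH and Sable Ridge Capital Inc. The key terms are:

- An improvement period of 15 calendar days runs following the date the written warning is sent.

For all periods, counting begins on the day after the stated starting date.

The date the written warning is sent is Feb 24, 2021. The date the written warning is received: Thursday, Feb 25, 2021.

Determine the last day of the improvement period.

Mar 11, 2021

Adding 15 calendar days to Feb 24, 2021 gives Mar 11, 2021, which is the last day of the improvement period.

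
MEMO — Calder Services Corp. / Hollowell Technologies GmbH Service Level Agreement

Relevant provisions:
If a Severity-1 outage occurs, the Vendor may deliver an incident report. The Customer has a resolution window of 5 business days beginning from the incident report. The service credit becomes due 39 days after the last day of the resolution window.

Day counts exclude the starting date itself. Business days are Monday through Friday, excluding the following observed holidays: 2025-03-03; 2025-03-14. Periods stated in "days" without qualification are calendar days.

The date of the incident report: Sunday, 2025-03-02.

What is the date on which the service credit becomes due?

2025-04-18

From Sunday, 2025-03-02, 5 business days (Mar 4, Mar 5, Mar 6, Mar 7, Mar 10, skipping weekends and the listed holiday on Mar 3) brings us to Monday, 2025-03-10, which is the last day of the resolution window.
The date on which the service credit becomes due: 2025-03-10 + 39 days = 2025-04-18.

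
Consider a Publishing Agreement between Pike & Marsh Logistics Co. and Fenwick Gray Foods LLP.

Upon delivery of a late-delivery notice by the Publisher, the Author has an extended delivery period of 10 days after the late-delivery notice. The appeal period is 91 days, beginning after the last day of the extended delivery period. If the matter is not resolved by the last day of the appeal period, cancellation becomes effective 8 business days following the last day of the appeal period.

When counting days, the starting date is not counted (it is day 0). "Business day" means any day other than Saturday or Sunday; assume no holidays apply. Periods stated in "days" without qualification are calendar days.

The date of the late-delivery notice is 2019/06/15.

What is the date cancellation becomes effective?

The last day of the extended delivery period: 10 calendar days after 2019/06/15 is 2019/06/25.
Adding 91 calendar days to 2019/06/25 gives 2019/09/24, which is the last day of the appeal period.
The date cancellation becomes effective: 8 business days after Tuesday, 2019/09/24, skipping weekends — Sep 25, Sep 26, Sep 27, Sep 30, Oct 1, Oct 2, Oct 3, Oct 4 — lands on Friday, 2019/10/04.

2019/10/04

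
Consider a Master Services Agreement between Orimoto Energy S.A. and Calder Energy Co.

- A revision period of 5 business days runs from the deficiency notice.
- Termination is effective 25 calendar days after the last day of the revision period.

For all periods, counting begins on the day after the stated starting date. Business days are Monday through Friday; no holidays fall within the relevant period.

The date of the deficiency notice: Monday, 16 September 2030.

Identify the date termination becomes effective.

From Monday, 16 September 2030, 5 business days (Sep 17, Sep 18, Sep 19, Sep 20, Sep 23, skipping weekends) brings us to Monday, 23 September 2030, which is the last day of the revision period.
The date termination becomes effective: 23 September 2030 + 25 days = 18 October 2030.

18 October 2030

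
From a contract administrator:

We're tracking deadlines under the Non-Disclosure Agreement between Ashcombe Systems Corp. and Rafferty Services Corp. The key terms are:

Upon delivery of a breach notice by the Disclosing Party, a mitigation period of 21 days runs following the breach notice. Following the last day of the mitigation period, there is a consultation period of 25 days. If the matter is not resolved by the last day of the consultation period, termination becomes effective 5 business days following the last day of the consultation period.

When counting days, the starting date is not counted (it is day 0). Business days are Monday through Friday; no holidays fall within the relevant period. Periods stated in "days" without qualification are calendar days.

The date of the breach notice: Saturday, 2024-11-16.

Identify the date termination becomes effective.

2025-01-08

Adding 21 calendar days to 2024-11-16 gives 2024-12-07, which is the last day of the mitigation period.
Adding 25 calendar days to 2024-12-07 gives 2025-01-01, which is the last day of the consultation period.
The date termination becomes effective: 5 business days after Wednesday, 2025-01-01, skipping weekends — Jan 2, Jan 3, Jan 6, Jan 7, Jan 8 — lands on Wednesday, 2025-01-08.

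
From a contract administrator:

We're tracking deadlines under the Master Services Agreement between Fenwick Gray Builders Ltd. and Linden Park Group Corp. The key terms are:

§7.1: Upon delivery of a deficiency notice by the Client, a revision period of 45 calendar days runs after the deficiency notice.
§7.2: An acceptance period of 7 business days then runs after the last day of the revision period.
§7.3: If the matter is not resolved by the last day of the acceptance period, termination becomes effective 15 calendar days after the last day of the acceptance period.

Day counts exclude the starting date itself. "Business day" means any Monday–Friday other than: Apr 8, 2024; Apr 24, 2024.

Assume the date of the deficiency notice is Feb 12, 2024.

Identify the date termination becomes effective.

Apr 24, 2024

Adding 45 calendar days to Feb 12, 2024 gives Mar 28, 2024, which is the last day of the revision period.
The last day of the acceptance period: 7 business days after Thursday, Mar 28, 2024, skipping weekends and the listed holiday on Apr 8 — Mar 29, Apr 1, Apr 2, Apr 3, Apr 4, Apr 5, Apr 9 — lands on Tuesday, Apr 9, 2024.
The date termination becomes effective: 15 calendar days after Apr 9, 2024 is Apr 24, 2024.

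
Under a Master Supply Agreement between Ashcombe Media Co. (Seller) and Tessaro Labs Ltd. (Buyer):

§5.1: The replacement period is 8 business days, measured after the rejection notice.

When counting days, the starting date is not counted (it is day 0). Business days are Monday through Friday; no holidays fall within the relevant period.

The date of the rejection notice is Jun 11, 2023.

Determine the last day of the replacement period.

Jun 21, 2023

The last day of the replacement period: 8 business days after Sunday, Jun 11, 2023, skipping weekends — Jun 12, Jun 13, Jun 14, Jun 15, Jun 16, Jun 19, Jun 20, Jun 21 — lands on Wednesday, Jun 21, 2023.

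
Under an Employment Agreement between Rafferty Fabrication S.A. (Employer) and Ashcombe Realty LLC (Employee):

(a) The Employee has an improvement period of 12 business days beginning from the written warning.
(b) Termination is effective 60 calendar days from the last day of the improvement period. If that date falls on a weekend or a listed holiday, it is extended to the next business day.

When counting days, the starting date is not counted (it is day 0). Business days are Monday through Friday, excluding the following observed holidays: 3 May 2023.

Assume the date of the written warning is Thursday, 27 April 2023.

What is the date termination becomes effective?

17 July 2023

The last day of the improvement period: 12 business days after Thursday, 27 April 2023, skipping weekends and the listed holiday on May 3 — Apr 28, May 1, May 2, May 4, …, May 12, May 15, May 16 — lands on Tuesday, 16 May 2023.
Adding 60 calendar days to 16 May 2023 gives 15 July 2023, which is the date termination becomes effective. That falls on a Saturday, so it rolls to the next business day, Monday, 17 July 2023.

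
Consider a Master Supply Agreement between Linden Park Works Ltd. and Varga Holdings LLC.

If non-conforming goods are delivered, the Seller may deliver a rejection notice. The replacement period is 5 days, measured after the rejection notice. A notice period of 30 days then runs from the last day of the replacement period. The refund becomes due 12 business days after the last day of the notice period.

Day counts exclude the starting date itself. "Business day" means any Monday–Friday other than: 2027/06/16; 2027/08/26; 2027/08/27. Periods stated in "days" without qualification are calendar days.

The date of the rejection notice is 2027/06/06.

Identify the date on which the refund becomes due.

The last day of the replacement period: 2027/06/06 + 5 days = 2027/06/11.
The last day of the notice period: 30 calendar days after 2027/06/11 is 2027/07/11.
From Sunday, 2027/07/11, 12 business days (Jul 12, Jul 13, Jul 14, Jul 15, …, Jul 23, Jul 26, Jul 27, skipping weekends) brings us to Tuesday, 2027/07/27, which is the date on which the refund becomes due.

2027/07/27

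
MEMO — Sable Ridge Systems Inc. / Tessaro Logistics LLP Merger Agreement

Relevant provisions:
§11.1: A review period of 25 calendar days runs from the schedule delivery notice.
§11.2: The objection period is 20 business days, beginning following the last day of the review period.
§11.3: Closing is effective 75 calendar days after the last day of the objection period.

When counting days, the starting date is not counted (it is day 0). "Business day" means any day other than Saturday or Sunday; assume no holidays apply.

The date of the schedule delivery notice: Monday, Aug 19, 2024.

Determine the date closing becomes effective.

Dec 25, 2024

The last day of the review period: 25 calendar days after Aug 19, 2024 is Sep 13, 2024.
The last day of the objection period: 20 business days after Friday, Sep 13, 2024, skipping weekends — Sep 16, Sep 17, Sep 18, Sep 19, …, Oct 9, Oct 10, Oct 11 — lands on Friday, Oct 11, 2024.
The date closing becomes effective: Oct 11, 2024 + 75 days = Dec 25, 2024.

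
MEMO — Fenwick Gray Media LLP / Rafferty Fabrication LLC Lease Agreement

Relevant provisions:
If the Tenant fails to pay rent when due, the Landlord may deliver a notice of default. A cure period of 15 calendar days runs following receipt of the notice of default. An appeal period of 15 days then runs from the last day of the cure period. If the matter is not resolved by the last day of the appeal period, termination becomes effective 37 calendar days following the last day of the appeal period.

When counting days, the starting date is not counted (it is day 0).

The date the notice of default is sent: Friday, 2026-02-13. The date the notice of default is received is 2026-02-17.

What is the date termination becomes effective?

The last day of the cure period: 2026-02-17 + 15 days = 2026-03-04.
The last day of the appeal period: 2026-03-04 + 15 days = 2026-03-19.
The date termination becomes effective: 37 calendar days after 2026-03-19 is 2026-04-25.

2026-04-25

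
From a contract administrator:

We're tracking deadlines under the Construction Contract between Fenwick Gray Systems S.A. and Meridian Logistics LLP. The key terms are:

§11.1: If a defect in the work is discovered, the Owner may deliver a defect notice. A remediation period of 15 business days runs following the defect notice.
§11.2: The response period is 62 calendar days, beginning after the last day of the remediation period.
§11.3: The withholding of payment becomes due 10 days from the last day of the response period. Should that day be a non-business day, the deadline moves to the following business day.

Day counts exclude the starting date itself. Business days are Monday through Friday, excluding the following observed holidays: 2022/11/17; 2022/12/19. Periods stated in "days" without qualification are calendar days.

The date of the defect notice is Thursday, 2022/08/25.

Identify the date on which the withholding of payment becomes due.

2022/11/28

From Thursday, 2022/08/25, 15 business days (Aug 26, Aug 29, Aug 30, Aug 31, …, Sep 13, Sep 14, Sep 15, skipping weekends) brings us to Thursday, 2022/09/15, which is the last day of the remediation period.
The last day of the response period: 2022/09/15 + 62 days = 2022/11/16.
Adding 10 calendar days to 2022/11/16 gives 2022/11/26, which is the date on which the withholding of payment becomes due. That falls on a Saturday, so it rolls to the next business day, Monday, 2022/11/28.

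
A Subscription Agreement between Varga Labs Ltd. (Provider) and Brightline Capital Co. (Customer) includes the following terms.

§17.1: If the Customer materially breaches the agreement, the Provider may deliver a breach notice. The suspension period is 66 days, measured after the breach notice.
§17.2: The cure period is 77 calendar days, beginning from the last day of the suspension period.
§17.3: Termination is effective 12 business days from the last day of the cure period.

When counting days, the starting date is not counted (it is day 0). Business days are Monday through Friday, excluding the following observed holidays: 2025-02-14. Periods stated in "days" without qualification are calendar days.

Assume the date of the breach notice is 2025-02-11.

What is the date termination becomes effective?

2025-07-22

The last day of the suspension period: 2025-02-11 + 66 days = 2025-04-18.
The last day of the cure period: 2025-04-18 + 77 days = 2025-07-04.
From Friday, 2025-07-04, 12 business days (Jul 7, Jul 8, Jul 9, Jul 10, …, Jul 18, Jul 21, Jul 22, skipping weekends) brings us to Tuesday, 2025-07-22, which is the date termination becomes effective.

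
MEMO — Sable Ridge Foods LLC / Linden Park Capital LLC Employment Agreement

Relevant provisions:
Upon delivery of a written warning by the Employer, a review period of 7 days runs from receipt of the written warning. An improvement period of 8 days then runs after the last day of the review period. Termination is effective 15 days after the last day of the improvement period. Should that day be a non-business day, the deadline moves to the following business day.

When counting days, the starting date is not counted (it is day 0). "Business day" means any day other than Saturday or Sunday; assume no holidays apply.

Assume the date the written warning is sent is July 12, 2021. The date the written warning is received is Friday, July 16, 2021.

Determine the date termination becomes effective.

August 16, 2021

Adding 7 calendar days to July 16, 2021 gives July 23, 2021, which is the last day of the review period.
Adding 8 calendar days to July 23, 2021 gives July 31, 2021, which is the last day of the improvement period.
The date termination becomes effective: 15 calendar days after July 31, 2021 is August 15, 2021. That falls on a Sunday, so it rolls to the next business day, Monday, August 16, 2021.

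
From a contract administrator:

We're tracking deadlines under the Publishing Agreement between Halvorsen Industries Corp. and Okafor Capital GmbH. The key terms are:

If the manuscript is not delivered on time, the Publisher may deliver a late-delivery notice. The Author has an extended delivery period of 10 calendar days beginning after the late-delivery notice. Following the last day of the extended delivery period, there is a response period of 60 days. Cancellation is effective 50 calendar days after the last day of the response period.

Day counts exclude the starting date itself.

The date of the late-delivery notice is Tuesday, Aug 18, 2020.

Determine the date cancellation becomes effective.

Adding 10 calendar days to Aug 18, 2020 gives Aug 28, 2020, which is the last day of the extended delivery period.
Adding 60 calendar days to Aug 28, 2020 gives Oct 27, 2020, which is the last day of the response period.
The date cancellation becomes effective: Oct 27, 2020 + 50 days = Dec 16, 2020.

Dec 16, 2020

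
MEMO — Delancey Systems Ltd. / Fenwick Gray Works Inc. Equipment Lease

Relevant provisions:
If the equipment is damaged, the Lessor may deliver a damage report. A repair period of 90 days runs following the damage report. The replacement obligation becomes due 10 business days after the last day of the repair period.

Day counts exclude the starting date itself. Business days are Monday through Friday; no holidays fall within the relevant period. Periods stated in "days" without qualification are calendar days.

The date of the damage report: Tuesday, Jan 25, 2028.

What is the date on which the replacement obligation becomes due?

Adding 90 calendar days to Jan 25, 2028 gives Apr 24, 2028, which is the last day of the repair period.
The date on which the replacement obligation becomes due: 10 business days after Monday, Apr 24, 2028, skipping weekends — Apr 25, Apr 26, Apr 27, Apr 28, May 1, May 2, May 3, May 4, May 5, May 8 — lands on Monday, May 8, 2028.

May 8, 2028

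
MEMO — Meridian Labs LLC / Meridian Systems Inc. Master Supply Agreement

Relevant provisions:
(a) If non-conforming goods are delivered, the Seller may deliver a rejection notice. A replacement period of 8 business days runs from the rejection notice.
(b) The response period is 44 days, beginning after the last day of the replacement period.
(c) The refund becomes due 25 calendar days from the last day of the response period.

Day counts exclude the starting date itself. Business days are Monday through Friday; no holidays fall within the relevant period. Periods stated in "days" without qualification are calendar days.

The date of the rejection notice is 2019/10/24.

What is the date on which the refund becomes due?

The last day of the replacement period: 8 business days after Thursday, 2019/10/24, skipping weekends — Oct 25, Oct 28, Oct 29, Oct 30, Oct 31, Nov 1, Nov 4, Nov 5 — lands on Tuesday, 2019/11/05.
The last day of the response period: 44 calendar days after 2019/11/05 is 2019/12/19.
Adding 25 calendar days to 2019/12/19 gives 2020/01/13, which is the date on which the refund becomes due.

2020/01/13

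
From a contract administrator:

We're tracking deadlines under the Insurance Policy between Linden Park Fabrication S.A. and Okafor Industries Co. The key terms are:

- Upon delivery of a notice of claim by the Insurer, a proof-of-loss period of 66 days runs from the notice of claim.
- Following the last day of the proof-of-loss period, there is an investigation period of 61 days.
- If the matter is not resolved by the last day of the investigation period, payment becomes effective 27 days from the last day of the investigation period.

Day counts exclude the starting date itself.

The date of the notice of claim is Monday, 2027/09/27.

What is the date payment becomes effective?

2028/02/28

The last day of the proof-of-loss period: 2027/09/27 + 66 days = 2027/12/02.
Adding 61 calendar days to 2027/12/02 gives 2028/02/01, which is the last day of the investigation period.
Adding 27 calendar days to 2028/02/01 gives 2028/02/28, which is the date payment becomes effective.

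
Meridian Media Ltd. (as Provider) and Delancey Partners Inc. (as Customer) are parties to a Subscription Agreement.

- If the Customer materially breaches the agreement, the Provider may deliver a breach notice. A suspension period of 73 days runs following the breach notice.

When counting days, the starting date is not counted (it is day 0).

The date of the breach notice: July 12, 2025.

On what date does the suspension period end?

The last day of the suspension period: 73 calendar days after July 12, 2025 is September 23, 2025.

September 23, 2025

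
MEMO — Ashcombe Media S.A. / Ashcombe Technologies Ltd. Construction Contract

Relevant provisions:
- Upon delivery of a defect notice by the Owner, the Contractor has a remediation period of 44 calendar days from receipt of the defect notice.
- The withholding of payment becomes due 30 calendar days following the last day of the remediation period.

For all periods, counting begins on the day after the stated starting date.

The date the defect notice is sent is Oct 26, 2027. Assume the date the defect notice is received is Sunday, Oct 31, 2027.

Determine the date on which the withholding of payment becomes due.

Jan 13, 2028

Adding 44 calendar days to Oct 31, 2027 gives Dec 14, 2027, which is the last day of the remediation period.
Adding 30 calendar days to Dec 14, 2027 gives Jan 13, 2028, which is the date on which the withholding of payment becomes due.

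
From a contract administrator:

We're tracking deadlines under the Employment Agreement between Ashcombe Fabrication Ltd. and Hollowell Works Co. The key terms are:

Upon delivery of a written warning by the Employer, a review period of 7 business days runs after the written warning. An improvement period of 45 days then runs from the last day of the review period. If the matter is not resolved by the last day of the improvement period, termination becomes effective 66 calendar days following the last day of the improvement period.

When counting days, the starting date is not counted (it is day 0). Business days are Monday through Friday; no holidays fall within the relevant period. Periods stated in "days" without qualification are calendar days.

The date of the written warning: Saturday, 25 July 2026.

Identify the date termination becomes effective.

The last day of the review period: counting 7 business days from Saturday, 25 July 2026 (Jul 27, Jul 28, Jul 29, Jul 30, Jul 31, Aug 3, Aug 4, skipping weekends) reaches Tuesday, 4 August 2026.
The last day of the improvement period: 4 August 2026 + 45 days = 18 September 2026.
The date termination becomes effective: 18 September 2026 + 66 days = 23 November 2026.

23 November 2026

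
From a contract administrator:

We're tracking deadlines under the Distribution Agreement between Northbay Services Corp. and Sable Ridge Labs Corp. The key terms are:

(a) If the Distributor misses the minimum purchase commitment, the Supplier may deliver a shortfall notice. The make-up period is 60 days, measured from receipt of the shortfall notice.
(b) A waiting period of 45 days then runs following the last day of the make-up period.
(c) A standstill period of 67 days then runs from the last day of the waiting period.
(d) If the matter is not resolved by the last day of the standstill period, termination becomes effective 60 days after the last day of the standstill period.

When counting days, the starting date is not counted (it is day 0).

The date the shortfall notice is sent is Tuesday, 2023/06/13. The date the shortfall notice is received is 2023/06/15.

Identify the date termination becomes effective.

2024/02/02

Adding 60 calendar days to 2023/06/15 gives 2023/08/14, which is the last day of the make-up period.
The last day of the waiting period: 2023/08/14 + 45 days = 2023/09/28.
The last day of the standstill period: 67 calendar days after 2023/09/28 is 2023/12/04.
The date termination becomes effective: 2023/12/04 + 60 days = 2024/02/02.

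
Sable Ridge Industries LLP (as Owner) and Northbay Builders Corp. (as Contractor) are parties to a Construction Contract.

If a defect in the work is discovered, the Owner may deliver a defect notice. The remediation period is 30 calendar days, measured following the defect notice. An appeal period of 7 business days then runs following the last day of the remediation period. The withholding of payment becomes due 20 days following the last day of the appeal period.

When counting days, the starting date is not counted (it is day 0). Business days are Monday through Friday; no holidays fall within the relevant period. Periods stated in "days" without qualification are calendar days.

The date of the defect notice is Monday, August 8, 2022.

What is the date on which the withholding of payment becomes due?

The last day of the remediation period: 30 calendar days after August 8, 2022 is September 7, 2022.
From Wednesday, September 7, 2022, 7 business days (Sep 8, Sep 9, Sep 12, Sep 13, Sep 14, Sep 15, Sep 16, skipping weekends) brings us to Friday, September 16, 2022, which is the last day of the appeal period.
The date on which the withholding of payment becomes due: September 16, 2022 + 20 days = October 6, 2022.

October 6, 2022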